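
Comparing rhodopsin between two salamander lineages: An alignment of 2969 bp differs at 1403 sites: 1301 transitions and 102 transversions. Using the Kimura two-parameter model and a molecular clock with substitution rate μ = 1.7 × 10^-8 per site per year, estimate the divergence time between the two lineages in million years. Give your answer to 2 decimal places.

36.06

P = 1301/2969 ≈ 0.438195 and Q = 102/2969 ≈ 0.034355.
Under the Kimura two-parameter model, d = −½ ln(1 − 2P − Q) − ¼ ln(1 − 2Q).
1 − 2P − Q = 0.089255, giving −½ ln(0.089255) = 1.208129.
1 − 2Q = 0.93129, giving −¼ ln(0.93129) = 0.017796.
d = 1.208129 + 0.017796 = 1.225925.
Under a molecular clock d = 2μt, so t = d/(2μ) = 1.225925 / (2 × 1.7 × 10^-8) = 36.06 million years.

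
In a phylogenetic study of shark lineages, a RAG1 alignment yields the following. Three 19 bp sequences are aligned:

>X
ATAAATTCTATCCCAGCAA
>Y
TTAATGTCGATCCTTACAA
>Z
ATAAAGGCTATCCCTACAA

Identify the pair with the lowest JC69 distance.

X and Z

X–Y: 7/19 differ, p = 0.368, d = 0.507.
X–Z: 4/19 differ, p = 0.211, d = 0.247.
Y–Z: 5/19 differ, p = 0.263, d = 0.324.
The smallest distance is between X and Z.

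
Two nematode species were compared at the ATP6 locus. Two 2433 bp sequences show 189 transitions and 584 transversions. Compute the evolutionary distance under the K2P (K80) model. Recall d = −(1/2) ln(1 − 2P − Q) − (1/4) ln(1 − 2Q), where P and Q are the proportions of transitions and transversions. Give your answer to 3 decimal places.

0.415

P = 189/2433 ≈ 0.077682 and Q = 584/2433 ≈ 0.240033.
Under the Kimura two-parameter model, d = −½ ln(1 − 2P − Q) − ¼ ln(1 − 2Q).
1 − 2P − Q = 0.604603, giving −½ ln(0.604603) = 0.251592.
1 − 2Q = 0.519934, giving −¼ ln(0.519934) = 0.163513.
d = 0.251592 + 0.163513 = 0.415105.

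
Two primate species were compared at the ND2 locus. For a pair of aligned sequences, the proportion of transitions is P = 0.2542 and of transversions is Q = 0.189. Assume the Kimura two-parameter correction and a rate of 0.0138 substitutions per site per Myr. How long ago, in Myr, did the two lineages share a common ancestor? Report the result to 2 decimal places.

Under the Kimura two-parameter model, d = −½ ln(1 − 2P − Q) − ¼ ln(1 − 2Q).
1 − 2P − Q = 0.3026, giving −½ ln(0.3026) = 0.597672.
1 − 2Q = 0.622, giving −¼ ln(0.622) = 0.118704.
d = 0.597672 + 0.118704 = 0.716376.
Under a molecular clock d = 2μt, so t = d/(2μ) = 0.716376 / (2 × 0.0138) = 25.96 Myr.

25.96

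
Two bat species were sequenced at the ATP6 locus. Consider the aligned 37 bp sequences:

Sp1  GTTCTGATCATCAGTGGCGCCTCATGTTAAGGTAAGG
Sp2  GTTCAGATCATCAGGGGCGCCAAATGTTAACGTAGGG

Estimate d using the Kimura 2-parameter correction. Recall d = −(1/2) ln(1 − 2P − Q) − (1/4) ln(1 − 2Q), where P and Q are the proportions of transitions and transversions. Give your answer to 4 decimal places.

0.1836

Of 37 sites, 1 differences are transitions and 5 are transversions, so P = 1/37 ≈ 0.027027 and Q = 5/37 ≈ 0.135135.
Under the Kimura two-parameter model, d = −½ ln(1 − 2P − Q) − ¼ ln(1 − 2Q).
1 − 2P − Q = 0.810811, giving −½ ln(0.810811) = 0.104860.
1 − 2Q = 0.72973, giving −¼ ln(0.72973) = 0.078770.
d = 0.104860 + 0.078770 = 0.183630.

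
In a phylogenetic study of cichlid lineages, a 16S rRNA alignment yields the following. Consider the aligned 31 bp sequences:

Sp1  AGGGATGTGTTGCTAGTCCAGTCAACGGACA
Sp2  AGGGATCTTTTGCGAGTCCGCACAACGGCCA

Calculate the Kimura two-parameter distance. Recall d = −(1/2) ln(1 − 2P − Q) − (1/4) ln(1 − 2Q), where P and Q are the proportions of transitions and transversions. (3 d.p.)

0.272

Of 31 sites, 1 differences are transitions and 6 are transversions, so P = 1/31 ≈ 0.032258 and Q = 6/31 ≈ 0.193548.
Under the Kimura two-parameter model, d = −½ ln(1 − 2P − Q) − ¼ ln(1 − 2Q).
1 − 2P − Q = 0.741936, giving −½ ln(0.741936) = 0.149246.
1 − 2Q = 0.612904, giving −¼ ln(0.612904) = 0.122387.
d = 0.149246 + 0.122387 = 0.271633.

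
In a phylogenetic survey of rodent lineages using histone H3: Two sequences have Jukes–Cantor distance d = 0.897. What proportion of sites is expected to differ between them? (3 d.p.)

0.523

p = (3/4)(1 − e^(−4d/3)) = 0.75 × (1 − e^(-1.196)) = 0.75 × (1 − 0.302401) = 0.523199.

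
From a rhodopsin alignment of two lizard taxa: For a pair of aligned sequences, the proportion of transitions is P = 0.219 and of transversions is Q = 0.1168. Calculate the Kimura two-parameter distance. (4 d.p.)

Under the Kimura two-parameter model, d = −½ ln(1 − 2P − Q) − ¼ ln(1 − 2Q).
1 − 2P − Q = 0.4452, giving −½ ln(0.4452) = 0.404616.
1 − 2Q = 0.7664, giving −¼ ln(0.7664) = 0.066513.
d = 0.404616 + 0.066513 = 0.471129.

0.4711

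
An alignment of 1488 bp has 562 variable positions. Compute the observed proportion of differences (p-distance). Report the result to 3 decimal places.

0.378

p = 562/1488 = 0.377688… ≈ 0.378 (to 3 d.p.).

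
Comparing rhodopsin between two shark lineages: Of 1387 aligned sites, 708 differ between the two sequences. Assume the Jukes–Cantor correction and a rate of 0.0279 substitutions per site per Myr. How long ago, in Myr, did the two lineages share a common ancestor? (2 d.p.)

p = 708/1387 ≈ 0.510454.
d = −(3/4) ln(1 − 4p/3) = −0.75 ln(1 − 0.680605) = −0.75 ln(0.319395)
  = −0.75 × (-1.141327) = 0.855995 substitutions/site.
Under a molecular clock d = 2μt, so t = d/(2μ) = 0.855995 / (2 × 0.0279) = 15.34 Myr.

15.34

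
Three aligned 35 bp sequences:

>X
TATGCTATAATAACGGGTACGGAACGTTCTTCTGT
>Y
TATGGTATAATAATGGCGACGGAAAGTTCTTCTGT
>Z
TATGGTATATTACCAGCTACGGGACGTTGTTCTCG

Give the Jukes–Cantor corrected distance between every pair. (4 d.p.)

d(X,Y) = 0.1585, d(X,Z) = 0.3149, d(Y,Z) = 0.3597

X–Y: 5/35 sites differ → p ≈ 0.142857, d = −0.75 ln(1 − 0.190476) = 0.158482 ≈ 0.1585.
X–Z: 9/35 sites differ → p ≈ 0.257143, d = −0.75 ln(1 − 0.342857) = 0.314890 ≈ 0.3149.
Y–Z: 10/35 sites differ → p ≈ 0.285714, d = −0.75 ln(1 − 0.380952) = 0.359679 ≈ 0.3597.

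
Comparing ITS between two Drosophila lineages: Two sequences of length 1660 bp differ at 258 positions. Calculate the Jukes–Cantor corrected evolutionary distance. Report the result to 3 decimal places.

p = 258/1660 ≈ 0.155422.
d = −(3/4) ln(1 − 4p/3) = −0.75 ln(1 − 0.207229) = −0.75 ln(0.792771)
  = −0.75 × (-0.232221) = 0.174166 substitutions/site.

0.174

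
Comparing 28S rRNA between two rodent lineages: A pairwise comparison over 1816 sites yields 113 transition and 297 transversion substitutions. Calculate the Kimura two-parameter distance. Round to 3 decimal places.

0.269

P = 113/1816 ≈ 0.062225 and Q = 297/1816 ≈ 0.163546.
Under the Kimura two-parameter model, d = −½ ln(1 − 2P − Q) − ¼ ln(1 − 2Q).
1 − 2P − Q = 0.712004, giving −½ ln(0.712004) = 0.169836.
1 − 2Q = 0.672908, giving −¼ ln(0.672908) = 0.099037.
d = 0.169836 + 0.099037 = 0.268873.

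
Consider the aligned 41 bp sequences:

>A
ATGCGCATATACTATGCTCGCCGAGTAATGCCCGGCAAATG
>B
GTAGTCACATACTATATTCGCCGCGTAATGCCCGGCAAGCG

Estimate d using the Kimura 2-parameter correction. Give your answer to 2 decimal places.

Of 41 sites, 7 differences are transitions and 3 are transversions, so P = 7/41 ≈ 0.170732 and Q = 3/41 ≈ 0.073171.
Under the Kimura two-parameter model, d = −½ ln(1 − 2P − Q) − ¼ ln(1 − 2Q).
1 − 2P − Q = 0.585365, giving −½ ln(0.585365) = 0.267760.
1 − 2Q = 0.853658, giving −¼ ln(0.853658) = 0.039556.
d = 0.267760 + 0.039556 = 0.307316.

0.31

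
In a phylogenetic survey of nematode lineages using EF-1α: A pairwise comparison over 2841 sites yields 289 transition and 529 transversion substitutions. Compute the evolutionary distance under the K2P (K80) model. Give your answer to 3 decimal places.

0.363

P = 289/2841 ≈ 0.101725 and Q = 529/2841 ≈ 0.186202.
Under the Kimura two-parameter model, d = −½ ln(1 − 2P − Q) − ¼ ln(1 − 2Q).
1 − 2P − Q = 0.610348, giving −½ ln(0.610348) = 0.246863.
1 − 2Q = 0.627596, giving −¼ ln(0.627596) = 0.116465.
d = 0.246863 + 0.116465 = 0.363328.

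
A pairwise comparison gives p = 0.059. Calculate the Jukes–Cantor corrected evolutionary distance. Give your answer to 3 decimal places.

0.061

d = −(3/4) ln(1 − 4p/3) = −0.75 ln(1 − 0.078667) = −0.75 ln(0.921333)
  = −0.75 × (-0.081934) = 0.061451 substitutions/site.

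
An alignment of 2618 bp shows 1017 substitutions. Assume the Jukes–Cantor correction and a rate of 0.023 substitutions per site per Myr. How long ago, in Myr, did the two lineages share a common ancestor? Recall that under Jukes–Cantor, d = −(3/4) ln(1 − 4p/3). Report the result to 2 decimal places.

11.90

p = 1017/2618 ≈ 0.388464.
d = −(3/4) ln(1 − 4p/3) = −0.75 ln(1 − 0.517952) = −0.75 ln(0.482048)
  = −0.75 × (-0.729712) = 0.547284 substitutions/site.
Under a molecular clock d = 2μt, so t = d/(2μ) = 0.547284 / (2 × 0.023) = 11.90 Myr.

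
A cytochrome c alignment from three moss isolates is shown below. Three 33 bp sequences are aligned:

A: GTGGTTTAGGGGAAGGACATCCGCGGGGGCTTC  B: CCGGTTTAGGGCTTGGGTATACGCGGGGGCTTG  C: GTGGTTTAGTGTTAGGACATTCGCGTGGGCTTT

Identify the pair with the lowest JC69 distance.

A and C

A–B: 9/33 differ, p = 0.273, d = 0.339.
A–C: 6/33 differ, p = 0.182, d = 0.208.
B–C: 10/33 differ, p = 0.303, d = 0.388.
The smallest distance is between A and C.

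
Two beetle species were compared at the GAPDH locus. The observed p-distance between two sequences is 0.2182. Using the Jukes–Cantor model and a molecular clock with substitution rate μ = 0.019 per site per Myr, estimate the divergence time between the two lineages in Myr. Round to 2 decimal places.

d = −(3/4) ln(1 − 4p/3) = −0.75 ln(1 − 0.290933) = −0.75 ln(0.709067)
  = −0.75 × (-0.343805) = 0.257854 substitutions/site.
Under a molecular clock d = 2μt, so t = d/(2μ) = 0.257854 / (2 × 0.019) = 6.79 Myr.

6.79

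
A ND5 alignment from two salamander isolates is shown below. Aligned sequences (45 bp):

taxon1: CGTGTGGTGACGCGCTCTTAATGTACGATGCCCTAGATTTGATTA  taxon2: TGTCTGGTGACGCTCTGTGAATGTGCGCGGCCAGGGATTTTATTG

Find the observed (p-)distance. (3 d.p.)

0.289

The sequences differ at 13 of 45 positions.
p = 13/45 = 0.288888… ≈ 0.289 (to 3 d.p.).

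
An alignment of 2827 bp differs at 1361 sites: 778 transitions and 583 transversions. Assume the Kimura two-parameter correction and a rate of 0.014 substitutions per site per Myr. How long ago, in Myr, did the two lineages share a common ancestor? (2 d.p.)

29.98

P = 778/2827 ≈ 0.275203 and Q = 583/2827 ≈ 0.206226.
Under the Kimura two-parameter model, d = −½ ln(1 − 2P − Q) − ¼ ln(1 − 2Q).
1 − 2P − Q = 0.243368, giving −½ ln(0.243368) = 0.706590.
1 − 2Q = 0.587548, giving −¼ ln(0.587548) = 0.132949.
d = 0.706590 + 0.132949 = 0.839539.
Under a molecular clock d = 2μt, so t = d/(2μ) = 0.839539 / (2 × 0.014) = 29.98 Myr.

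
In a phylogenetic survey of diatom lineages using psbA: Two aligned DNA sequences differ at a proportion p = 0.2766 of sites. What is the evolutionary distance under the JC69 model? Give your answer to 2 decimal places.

0.35

d = −(3/4) ln(1 − 4p/3) = −0.75 ln(1 − 0.3688) = −0.75 ln(0.6312)
  = −0.75 × (-0.460133) = 0.345100 substitutions/site.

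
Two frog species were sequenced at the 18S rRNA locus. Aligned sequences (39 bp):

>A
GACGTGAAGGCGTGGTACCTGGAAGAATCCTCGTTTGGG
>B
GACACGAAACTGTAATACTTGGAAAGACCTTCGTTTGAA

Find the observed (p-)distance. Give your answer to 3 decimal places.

The sequences differ at 14 of 39 positions.
p = 14/39 = 0.358974… ≈ 0.359 (to 3 d.p.).

0.359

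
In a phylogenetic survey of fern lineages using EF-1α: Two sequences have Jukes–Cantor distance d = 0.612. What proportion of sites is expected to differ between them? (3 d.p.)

0.418

p = (3/4)(1 − e^(−4d/3)) = 0.75 × (1 − e^(-0.816)) = 0.75 × (1 − 0.442197) = 0.418352.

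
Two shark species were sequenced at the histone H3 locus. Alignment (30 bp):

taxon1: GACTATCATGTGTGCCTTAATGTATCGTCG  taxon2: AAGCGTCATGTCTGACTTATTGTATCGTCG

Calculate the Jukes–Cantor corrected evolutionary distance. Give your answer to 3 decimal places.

0.280

The sequences differ at 7 of 30 sites (1, 3, 4, 5, 12, 15, 20), so p = 7/30 ≈ 0.233333.
d = −(3/4) ln(1 − 4p/3) = −0.75 ln(1 − 0.311111) = −0.75 ln(0.688889)
  = −0.75 × (-0.372675) = 0.279506 substitutions/site.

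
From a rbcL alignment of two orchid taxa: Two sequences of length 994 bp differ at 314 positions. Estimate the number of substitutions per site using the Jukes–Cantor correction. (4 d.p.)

0.4101

p = 314/994 ≈ 0.315895.
d = −(3/4) ln(1 − 4p/3) = −0.75 ln(1 − 0.421193) = −0.75 ln(0.578807)
  = −0.75 × (-0.546786) = 0.410090 substitutions/site.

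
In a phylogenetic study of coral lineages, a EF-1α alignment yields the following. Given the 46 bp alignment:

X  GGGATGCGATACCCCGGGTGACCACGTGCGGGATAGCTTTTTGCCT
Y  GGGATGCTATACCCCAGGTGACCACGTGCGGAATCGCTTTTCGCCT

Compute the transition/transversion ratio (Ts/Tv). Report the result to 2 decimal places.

Transitions are A↔G and C↔T; transversions are all other mismatches.
Transitions: 3. Transversions: 2.
R = 3/2 = 1.50.

1.50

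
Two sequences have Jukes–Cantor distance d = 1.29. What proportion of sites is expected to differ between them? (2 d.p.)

0.62

p = (3/4)(1 − e^(−4d/3)) = 0.75 × (1 − e^(-1.72)) = 0.75 × (1 − 0.179066) = 0.615701.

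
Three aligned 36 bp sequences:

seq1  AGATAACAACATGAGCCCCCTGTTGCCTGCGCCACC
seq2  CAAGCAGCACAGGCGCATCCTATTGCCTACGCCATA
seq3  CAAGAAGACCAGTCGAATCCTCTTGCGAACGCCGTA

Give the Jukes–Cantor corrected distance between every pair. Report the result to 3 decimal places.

d(seq1,seq2) = 0.548, d(seq1,seq3) = 0.824, d(seq2,seq3) = 0.304

seq1–seq2: 14/36 sites differ → p ≈ 0.388889, d = −0.75 ln(1 − 0.518519) = 0.548166 ≈ 0.548.
seq1–seq3: 18/36 sites differ → p = 0.5, d = −0.75 ln(1 − 0.666667) = 0.823960 ≈ 0.824.
seq2–seq3: 9/36 sites differ → p = 0.25, d = −0.75 ln(1 − 0.333333) = 0.304098 ≈ 0.304.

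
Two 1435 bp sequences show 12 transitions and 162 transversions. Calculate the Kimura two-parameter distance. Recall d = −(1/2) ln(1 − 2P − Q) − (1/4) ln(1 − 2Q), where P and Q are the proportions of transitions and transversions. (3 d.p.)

P = 12/1435 ≈ 0.008362 and Q = 162/1435 ≈ 0.112892.
Under the Kimura two-parameter model, d = −½ ln(1 − 2P − Q) − ¼ ln(1 − 2Q).
1 − 2P − Q = 0.870384, giving −½ ln(0.870384) = 0.069410.
1 − 2Q = 0.774216, giving −¼ ln(0.774216) = 0.063976.
d = 0.069410 + 0.063976 = 0.133386.

0.133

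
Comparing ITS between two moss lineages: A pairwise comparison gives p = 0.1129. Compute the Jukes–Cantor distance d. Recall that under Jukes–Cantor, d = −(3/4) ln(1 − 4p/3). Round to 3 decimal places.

0.122

d = −(3/4) ln(1 − 4p/3) = −0.75 ln(1 − 0.150533) = −0.75 ln(0.849467)
  = −0.75 × (-0.163146) = 0.122360 substitutions/site.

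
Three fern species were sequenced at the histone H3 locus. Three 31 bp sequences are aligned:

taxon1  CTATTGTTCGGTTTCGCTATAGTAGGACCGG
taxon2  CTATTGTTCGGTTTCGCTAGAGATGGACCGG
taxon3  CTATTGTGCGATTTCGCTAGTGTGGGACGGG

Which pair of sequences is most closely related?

taxon1 and taxon2

taxon1–taxon2: 3/31 differ, p = 0.097, d = 0.104.
taxon1–taxon3: 6/31 differ, p = 0.194, d = 0.224.
taxon2–taxon3: 6/31 differ, p = 0.194, d = 0.224.
The smallest distance is between taxon1 and taxon2.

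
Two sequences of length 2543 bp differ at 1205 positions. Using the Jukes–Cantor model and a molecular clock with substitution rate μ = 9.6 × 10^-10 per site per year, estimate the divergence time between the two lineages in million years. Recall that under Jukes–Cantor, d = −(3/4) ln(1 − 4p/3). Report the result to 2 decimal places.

p = 1205/2543 ≈ 0.47385.
d = −(3/4) ln(1 − 4p/3) = −0.75 ln(1 − 0.6318) = −0.75 ln(0.3682)
  = −0.75 × (-0.999129) = 0.749347 substitutions/site.
Under a molecular clock d = 2μt, so t = d/(2μ) = 0.749347 / (2 × 9.6 × 10^-10) = 390.28 million years.

390.28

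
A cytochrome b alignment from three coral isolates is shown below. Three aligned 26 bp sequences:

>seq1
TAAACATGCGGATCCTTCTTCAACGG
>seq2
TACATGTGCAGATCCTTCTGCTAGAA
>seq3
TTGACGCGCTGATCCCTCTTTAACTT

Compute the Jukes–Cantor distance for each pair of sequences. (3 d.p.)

d(seq1,seq2) = 0.464, d(seq1,seq3) = 0.464, d(seq2,seq3) = 0.717

seq1–seq2: 9/26 sites differ → p ≈ 0.346154, d = −0.75 ln(1 − 0.461539) = 0.464280 ≈ 0.464.
seq1–seq3: 9/26 sites differ → p ≈ 0.346154, d = −0.75 ln(1 − 0.461539) = 0.464280 ≈ 0.464.
seq2–seq3: 12/26 sites differ → p ≈ 0.461538, d = −0.75 ln(1 − 0.615384) = 0.716632 ≈ 0.717.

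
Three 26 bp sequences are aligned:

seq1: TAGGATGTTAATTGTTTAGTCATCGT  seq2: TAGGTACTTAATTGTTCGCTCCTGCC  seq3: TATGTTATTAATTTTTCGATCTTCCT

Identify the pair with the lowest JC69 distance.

seq2 and seq3

seq1–seq2: 10/26 differ, p = 0.385, d = 0.539.
seq1–seq3: 9/26 differ, p = 0.346, d = 0.464.
seq2–seq3: 8/26 differ, p = 0.308, d = 0.396.
The smallest distance is between seq2 and seq3.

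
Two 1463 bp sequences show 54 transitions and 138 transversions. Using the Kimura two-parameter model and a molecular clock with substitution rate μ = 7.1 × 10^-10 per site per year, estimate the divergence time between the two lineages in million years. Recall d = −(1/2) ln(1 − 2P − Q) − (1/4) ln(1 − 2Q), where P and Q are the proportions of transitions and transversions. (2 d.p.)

101.63

P = 54/1463 ≈ 0.03691 and Q = 138/1463 ≈ 0.094327.
Under the Kimura two-parameter model, d = −½ ln(1 − 2P − Q) − ¼ ln(1 − 2Q).
1 − 2P − Q = 0.831853, giving −½ ln(0.831853) = 0.092050.
1 − 2Q = 0.811346, giving −¼ ln(0.811346) = 0.052265.
d = 0.092050 + 0.052265 = 0.144315.
Under a molecular clock d = 2μt, so t = d/(2μ) = 0.144315 / (2 × 7.1 × 10^-10) = 101.63 million years.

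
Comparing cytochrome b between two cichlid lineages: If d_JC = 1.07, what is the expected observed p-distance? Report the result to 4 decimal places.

p = (3/4)(1 − e^(−4d/3)) = 0.75 × (1 − e^(-1.426667)) = 0.75 × (1 − 0.240108) = 0.569919.

0.5699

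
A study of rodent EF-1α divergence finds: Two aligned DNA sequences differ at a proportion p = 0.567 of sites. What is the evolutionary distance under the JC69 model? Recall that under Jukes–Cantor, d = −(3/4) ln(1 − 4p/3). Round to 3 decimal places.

d = −(3/4) ln(1 − 4p/3) = −0.75 ln(1 − 0.756) = −0.75 ln(0.244)
  = −0.75 × (-1.410587) = 1.057940 substitutions/site.

1.058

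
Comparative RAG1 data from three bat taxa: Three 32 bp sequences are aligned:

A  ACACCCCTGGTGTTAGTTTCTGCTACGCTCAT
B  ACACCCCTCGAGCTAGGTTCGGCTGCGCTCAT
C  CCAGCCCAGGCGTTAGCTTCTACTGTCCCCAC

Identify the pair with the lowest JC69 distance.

A and B

A–B: 6/32 differ, p = 0.188, d = 0.216.
A–C: 11/32 differ, p = 0.344, d = 0.460.
B–C: 13/32 differ, p = 0.406, d = 0.585.
The smallest distance is between A and B.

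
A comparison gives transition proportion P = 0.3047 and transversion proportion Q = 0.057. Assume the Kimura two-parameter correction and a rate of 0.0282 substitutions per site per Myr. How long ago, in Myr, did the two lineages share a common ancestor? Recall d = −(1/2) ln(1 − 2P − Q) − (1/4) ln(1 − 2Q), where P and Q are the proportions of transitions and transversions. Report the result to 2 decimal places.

Under the Kimura two-parameter model, d = −½ ln(1 − 2P − Q) − ¼ ln(1 − 2Q).
1 − 2P − Q = 0.3336, giving −½ ln(0.3336) = 0.548906.
1 − 2Q = 0.886, giving −¼ ln(0.886) = 0.030260.
d = 0.548906 + 0.030260 = 0.579166.
Under a molecular clock d = 2μt, so t = d/(2μ) = 0.579166 / (2 × 0.0282) = 10.27 Myr.

10.27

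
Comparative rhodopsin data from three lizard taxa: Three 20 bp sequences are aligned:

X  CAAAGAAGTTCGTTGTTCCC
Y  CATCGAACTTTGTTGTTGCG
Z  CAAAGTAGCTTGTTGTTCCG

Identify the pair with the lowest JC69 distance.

X and Z

X–Y: 6/20 differ, p = 0.300, d = 0.383.
X–Z: 4/20 differ, p = 0.200, d = 0.233.
Y–Z: 6/20 differ, p = 0.300, d = 0.383.
The smallest distance is between X and Z.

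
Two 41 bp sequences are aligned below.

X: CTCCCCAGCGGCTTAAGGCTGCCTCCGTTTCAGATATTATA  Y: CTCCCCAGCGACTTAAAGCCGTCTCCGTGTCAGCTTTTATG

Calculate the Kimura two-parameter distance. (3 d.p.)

Of 41 sites, 5 differences are transitions and 3 are transversions, so P = 5/41 ≈ 0.121951 and Q = 3/41 ≈ 0.073171.
Under the Kimura two-parameter model, d = −½ ln(1 − 2P − Q) − ¼ ln(1 − 2Q).
1 − 2P − Q = 0.682927, giving −½ ln(0.682927) = 0.190684.
1 − 2Q = 0.853658, giving −¼ ln(0.853658) = 0.039556.
d = 0.190684 + 0.039556 = 0.230240.

0.230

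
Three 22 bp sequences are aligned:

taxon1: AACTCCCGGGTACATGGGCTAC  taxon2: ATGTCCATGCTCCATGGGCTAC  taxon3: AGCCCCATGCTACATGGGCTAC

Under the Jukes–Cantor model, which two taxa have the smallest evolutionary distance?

taxon2 and taxon3

taxon1–taxon2: 6/22 differ, p = 0.273, d = 0.339.
taxon1–taxon3: 5/22 differ, p = 0.227, d = 0.271.
taxon2–taxon3: 4/22 differ, p = 0.182, d = 0.208.
The smallest distance is between taxon2 and taxon3.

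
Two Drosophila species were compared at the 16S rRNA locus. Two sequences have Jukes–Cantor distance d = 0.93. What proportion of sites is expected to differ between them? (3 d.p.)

0.533

p = (3/4)(1 − e^(−4d/3)) = 0.75 × (1 − e^(-1.24)) = 0.75 × (1 − 0.289384) = 0.532962.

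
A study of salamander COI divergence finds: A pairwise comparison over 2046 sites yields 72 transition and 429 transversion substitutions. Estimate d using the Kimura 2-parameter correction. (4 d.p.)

0.3002

P = 72/2046 ≈ 0.035191 and Q = 429/2046 ≈ 0.209677.
Under the Kimura two-parameter model, d = −½ ln(1 − 2P − Q) − ¼ ln(1 − 2Q).
1 − 2P − Q = 0.719941, giving −½ ln(0.719941) = 0.164293.
1 − 2Q = 0.580646, giving −¼ ln(0.580646) = 0.135904.
d = 0.164293 + 0.135904 = 0.300197.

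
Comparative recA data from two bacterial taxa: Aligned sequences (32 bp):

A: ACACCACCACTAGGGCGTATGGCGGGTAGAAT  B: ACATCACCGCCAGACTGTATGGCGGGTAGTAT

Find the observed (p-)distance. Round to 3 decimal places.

0.219

The sequences differ at 7 of 32 positions (sites 4, 9, 11, 14, 15, 16, 30).
p = 7/32 = 0.21875 ≈ 0.219 (to 3 d.p.).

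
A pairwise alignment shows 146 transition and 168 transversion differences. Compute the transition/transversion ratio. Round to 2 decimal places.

R = 146/168 = 0.869047… ≈ 0.87 (to 2 d.p.).

0.87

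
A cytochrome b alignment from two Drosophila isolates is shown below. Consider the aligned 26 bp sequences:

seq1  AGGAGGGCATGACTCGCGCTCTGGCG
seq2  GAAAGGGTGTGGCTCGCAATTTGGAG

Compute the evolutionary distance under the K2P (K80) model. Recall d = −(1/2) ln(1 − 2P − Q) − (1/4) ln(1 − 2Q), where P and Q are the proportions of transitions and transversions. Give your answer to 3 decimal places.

Of 26 sites, 8 differences are transitions and 2 are transversions, so P = 8/26 ≈ 0.307692 and Q = 2/26 ≈ 0.076923.
Under the Kimura two-parameter model, d = −½ ln(1 − 2P − Q) − ¼ ln(1 − 2Q).
1 − 2P − Q = 0.307693, giving −½ ln(0.307693) = 0.589326.
1 − 2Q = 0.846154, giving −¼ ln(0.846154) = 0.041763.
d = 0.589326 + 0.041763 = 0.631089.

0.631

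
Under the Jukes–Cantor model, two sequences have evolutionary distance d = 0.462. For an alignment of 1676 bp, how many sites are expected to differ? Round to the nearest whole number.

578

Invert JC69: p = (3/4)(1 − e^(−4d/3)) = 0.75 × (1 − e^(-0.616)) = 0.75 × (1 − 0.540101) = 0.344924.
Expected differing sites = pL ≈ 0.344924 × 1676 = 578.092624 ≈ 578.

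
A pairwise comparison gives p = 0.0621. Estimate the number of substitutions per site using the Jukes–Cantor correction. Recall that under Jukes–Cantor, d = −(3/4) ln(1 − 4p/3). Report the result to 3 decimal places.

d = −(3/4) ln(1 − 4p/3) = −0.75 ln(1 − 0.0828) = −0.75 ln(0.9172)
  = −0.75 × (-0.086430) = 0.064823 substitutions/site.

0.065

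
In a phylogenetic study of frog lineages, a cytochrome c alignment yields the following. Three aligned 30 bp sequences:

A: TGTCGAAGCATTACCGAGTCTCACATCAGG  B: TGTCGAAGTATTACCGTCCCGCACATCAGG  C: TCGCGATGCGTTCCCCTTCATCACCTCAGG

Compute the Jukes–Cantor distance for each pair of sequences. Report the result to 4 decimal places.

d(A,B) = 0.1885, d(A,C) = 0.5034, d(B,C) = 0.5034

A–B: 5/30 sites differ → p ≈ 0.166667, d = −0.75 ln(1 − 0.222223) = 0.188487 ≈ 0.1885.
A–C: 11/30 sites differ → p ≈ 0.366667, d = −0.75 ln(1 − 0.488889) = 0.503376 ≈ 0.5034.
B–C: 11/30 sites differ → p ≈ 0.366667, d = −0.75 ln(1 − 0.488889) = 0.503376 ≈ 0.5034.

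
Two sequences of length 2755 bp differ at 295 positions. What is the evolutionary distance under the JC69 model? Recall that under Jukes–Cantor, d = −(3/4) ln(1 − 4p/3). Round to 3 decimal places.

p = 295/2755 ≈ 0.107078.
d = −(3/4) ln(1 − 4p/3) = −0.75 ln(1 − 0.142771) = −0.75 ln(0.857229)
  = −0.75 × (-0.154050) = 0.115538 substitutions/site.

0.116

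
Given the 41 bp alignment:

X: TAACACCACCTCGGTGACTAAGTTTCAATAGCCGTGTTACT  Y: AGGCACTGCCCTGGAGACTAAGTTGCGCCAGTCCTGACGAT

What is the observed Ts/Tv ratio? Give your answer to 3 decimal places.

Transitions are A↔G and C↔T; transversions are all other mismatches.
Transitions: 11. Transversions: 7.
R = 11/7 = 1.571428… ≈ 1.571 (to 3 d.p.).

1.571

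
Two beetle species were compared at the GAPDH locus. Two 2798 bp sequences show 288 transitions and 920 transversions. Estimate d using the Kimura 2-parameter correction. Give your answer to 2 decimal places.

0.65

P = 288/2798 ≈ 0.102931 and Q = 920/2798 ≈ 0.328806.
Under the Kimura two-parameter model, d = −½ ln(1 − 2P − Q) − ¼ ln(1 − 2Q).
1 − 2P − Q = 0.465332, giving −½ ln(0.465332) = 0.382502.
1 − 2Q = 0.342388, giving −¼ ln(0.342388) = 0.267953.
d = 0.382502 + 0.267953 = 0.650455.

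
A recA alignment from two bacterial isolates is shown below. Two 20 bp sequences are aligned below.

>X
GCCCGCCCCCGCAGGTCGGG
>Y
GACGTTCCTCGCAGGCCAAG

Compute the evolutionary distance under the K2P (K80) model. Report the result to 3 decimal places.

Of 20 sites, 5 differences are transitions and 3 are transversions, so P = 5/20 = 0.25 and Q = 3/20 = 0.15.
Under the Kimura two-parameter model, d = −½ ln(1 − 2P − Q) − ¼ ln(1 − 2Q).
1 − 2P − Q = 0.35, giving −½ ln(0.35) = 0.524911.
1 − 2Q = 0.7, giving −¼ ln(0.7) = 0.089169.
d = 0.524911 + 0.089169 = 0.614080.

0.614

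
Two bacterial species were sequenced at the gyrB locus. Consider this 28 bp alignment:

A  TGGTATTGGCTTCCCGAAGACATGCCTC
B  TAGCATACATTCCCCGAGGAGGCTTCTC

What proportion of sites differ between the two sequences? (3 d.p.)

The sequences differ at 13 of 28 positions.
p = 13/28 = 0.464285… ≈ 0.464 (to 3 d.p.).

0.464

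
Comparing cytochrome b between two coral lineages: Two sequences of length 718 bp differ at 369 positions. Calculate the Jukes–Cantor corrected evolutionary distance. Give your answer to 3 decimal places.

0.867

p = 369/718 ≈ 0.513928.
d = −(3/4) ln(1 − 4p/3) = −0.75 ln(1 − 0.685237) = −0.75 ln(0.314763)
  = −0.75 × (-1.155935) = 0.866951 substitutions/site.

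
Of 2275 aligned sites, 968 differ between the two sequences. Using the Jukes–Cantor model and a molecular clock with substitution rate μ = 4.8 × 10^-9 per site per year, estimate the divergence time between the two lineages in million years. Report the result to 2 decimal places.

p = 968/2275 ≈ 0.425495.
d = −(3/4) ln(1 − 4p/3) = −0.75 ln(1 − 0.567327) = −0.75 ln(0.432673)
  = −0.75 × (-0.837773) = 0.628330 substitutions/site.
Under a molecular clock d = 2μt, so t = d/(2μ) = 0.628330 / (2 × 4.8 × 10^-9) = 65.45 million years.

65.45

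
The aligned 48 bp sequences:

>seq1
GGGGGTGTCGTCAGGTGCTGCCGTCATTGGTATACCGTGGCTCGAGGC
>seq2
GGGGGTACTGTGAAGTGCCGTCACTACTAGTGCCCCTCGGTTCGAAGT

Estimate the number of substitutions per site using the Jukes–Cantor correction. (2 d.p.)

The sequences differ at 20 of 48 sites, so p = 20/48 ≈ 0.416667.
d = −(3/4) ln(1 − 4p/3) = −0.75 ln(1 − 0.555556) = −0.75 ln(0.444444)
  = −0.75 × (-0.810931) = 0.608198 substitutions/site.

0.61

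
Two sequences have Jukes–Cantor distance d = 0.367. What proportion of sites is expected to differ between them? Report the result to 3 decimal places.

0.290

p = (3/4)(1 − e^(−4d/3)) = 0.75 × (1 − e^(-0.489333)) = 0.75 × (1 − 0.613035) = 0.290224.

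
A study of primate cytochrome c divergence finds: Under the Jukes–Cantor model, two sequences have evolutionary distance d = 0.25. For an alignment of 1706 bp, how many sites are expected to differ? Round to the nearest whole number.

363

Invert JC69: p = (3/4)(1 − e^(−4d/3)) = 0.75 × (1 − e^(-0.333333)) = 0.75 × (1 − 0.716532) = 0.212601.
Expected differing sites = pL ≈ 0.212601 × 1706 = 362.697306 ≈ 363.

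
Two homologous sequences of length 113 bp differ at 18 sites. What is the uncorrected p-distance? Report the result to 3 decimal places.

0.159

p = 18/113 = 0.159292… ≈ 0.159 (to 3 d.p.).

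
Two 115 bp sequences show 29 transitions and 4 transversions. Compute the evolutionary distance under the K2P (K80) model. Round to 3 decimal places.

P = 29/115 ≈ 0.252174 and Q = 4/115 ≈ 0.034783.
Under the Kimura two-parameter model, d = −½ ln(1 − 2P − Q) − ¼ ln(1 − 2Q).
1 − 2P − Q = 0.460869, giving −½ ln(0.460869) = 0.387321.
1 − 2Q = 0.930434, giving −¼ ln(0.930434) = 0.018026.
d = 0.387321 + 0.018026 = 0.405347.

0.405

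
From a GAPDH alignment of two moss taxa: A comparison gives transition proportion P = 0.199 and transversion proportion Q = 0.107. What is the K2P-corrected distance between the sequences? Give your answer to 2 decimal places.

0.41

Under the Kimura two-parameter model, d = −½ ln(1 − 2P − Q) − ¼ ln(1 − 2Q).
1 − 2P − Q = 0.495, giving −½ ln(0.495) = 0.351599.
1 − 2Q = 0.786, giving −¼ ln(0.786) = 0.060200.
d = 0.351599 + 0.060200 = 0.411799.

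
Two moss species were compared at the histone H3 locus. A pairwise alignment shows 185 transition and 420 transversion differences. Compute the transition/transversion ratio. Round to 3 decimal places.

0.440

R = 185/420 = 0.440476… ≈ 0.440 (to 3 d.p.).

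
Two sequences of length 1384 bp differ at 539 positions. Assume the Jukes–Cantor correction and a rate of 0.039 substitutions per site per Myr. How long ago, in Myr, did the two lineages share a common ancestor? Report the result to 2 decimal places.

7.04

p = 539/1384 ≈ 0.389451.
d = −(3/4) ln(1 − 4p/3) = −0.75 ln(1 − 0.519268) = −0.75 ln(0.480732)
  = −0.75 × (-0.732445) = 0.549334 substitutions/site.
Under a molecular clock d = 2μt, so t = d/(2μ) = 0.549334 / (2 × 0.039) = 7.04 Myr.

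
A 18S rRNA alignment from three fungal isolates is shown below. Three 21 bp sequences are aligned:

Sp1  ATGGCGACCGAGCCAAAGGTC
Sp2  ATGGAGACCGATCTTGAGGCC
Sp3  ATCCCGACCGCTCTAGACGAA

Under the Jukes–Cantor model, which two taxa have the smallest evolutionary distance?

Sp1 and Sp2

Sp1–Sp2: 6/21 differ, p = 0.286, d = 0.360.
Sp1–Sp3: 9/21 differ, p = 0.429, d = 0.635.
Sp2–Sp3: 8/21 differ, p = 0.381, d = 0.532.
The smallest distance is between Sp1 and Sp2.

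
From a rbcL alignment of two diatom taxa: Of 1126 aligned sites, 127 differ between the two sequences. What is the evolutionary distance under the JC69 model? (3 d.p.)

0.122

p = 127/1126 ≈ 0.112789.
d = −(3/4) ln(1 − 4p/3) = −0.75 ln(1 − 0.150385) = −0.75 ln(0.849615)
  = −0.75 × (-0.162972) = 0.122229 substitutions/site.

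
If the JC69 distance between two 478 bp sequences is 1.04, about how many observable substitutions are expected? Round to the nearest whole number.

269

Invert JC69: p = (3/4)(1 − e^(−4d/3)) = 0.75 × (1 − e^(-1.386667)) = 0.75 × (1 − 0.249907) = 0.562570.
Expected differing sites = pL ≈ 0.562570 × 478 = 268.90846 ≈ 269.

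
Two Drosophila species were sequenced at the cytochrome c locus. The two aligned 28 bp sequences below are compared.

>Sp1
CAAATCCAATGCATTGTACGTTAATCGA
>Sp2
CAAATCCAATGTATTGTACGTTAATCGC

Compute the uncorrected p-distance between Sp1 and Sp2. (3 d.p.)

The sequences differ at 2 of 28 positions (sites 12, 28).
p = 2/28 = 0.071428… ≈ 0.071 (to 3 d.p.).

0.071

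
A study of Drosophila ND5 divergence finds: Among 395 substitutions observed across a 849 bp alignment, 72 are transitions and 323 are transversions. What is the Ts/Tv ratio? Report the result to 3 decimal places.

0.223

R = 72/323 = 0.222910… ≈ 0.223 (to 3 d.p.).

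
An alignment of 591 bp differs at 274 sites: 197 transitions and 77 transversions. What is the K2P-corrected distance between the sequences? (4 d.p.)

0.8726

P = 197/591 ≈ 0.333333 and Q = 77/591 ≈ 0.130288.
Under the Kimura two-parameter model, d = −½ ln(1 − 2P − Q) − ¼ ln(1 − 2Q).
1 − 2P − Q = 0.203046, giving −½ ln(0.203046) = 0.797161.
1 − 2Q = 0.739424, giving −¼ ln(0.739424) = 0.075471.
d = 0.797161 + 0.075471 = 0.872632.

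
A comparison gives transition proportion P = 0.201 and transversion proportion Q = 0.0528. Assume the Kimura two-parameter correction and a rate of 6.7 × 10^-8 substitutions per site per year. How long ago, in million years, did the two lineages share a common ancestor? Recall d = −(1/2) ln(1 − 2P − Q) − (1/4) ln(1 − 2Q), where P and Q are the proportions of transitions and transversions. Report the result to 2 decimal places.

Under the Kimura two-parameter model, d = −½ ln(1 − 2P − Q) − ¼ ln(1 − 2Q).
1 − 2P − Q = 0.5452, giving −½ ln(0.5452) = 0.303301.
1 − 2Q = 0.8944, giving −¼ ln(0.8944) = 0.027901.
d = 0.303301 + 0.027901 = 0.331202.
Under a molecular clock d = 2μt, so t = d/(2μ) = 0.331202 / (2 × 6.7 × 10^-8) = 2.47 million years.

2.47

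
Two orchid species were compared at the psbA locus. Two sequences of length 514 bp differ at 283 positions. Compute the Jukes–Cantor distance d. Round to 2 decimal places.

p = 283/514 ≈ 0.550584.
d = −(3/4) ln(1 − 4p/3) = −0.75 ln(1 − 0.734112) = −0.75 ln(0.265888)
  = −0.75 × (-1.324680) = 0.993510 substitutions/site.

0.99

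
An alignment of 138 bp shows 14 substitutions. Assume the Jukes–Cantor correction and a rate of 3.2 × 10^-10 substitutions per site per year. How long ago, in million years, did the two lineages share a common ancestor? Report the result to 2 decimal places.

p = 14/138 ≈ 0.101449.
d = −(3/4) ln(1 − 4p/3) = −0.75 ln(1 − 0.135265) = −0.75 ln(0.864735)
  = −0.75 × (-0.145332) = 0.108999 substitutions/site.
Under a molecular clock d = 2μt, so t = d/(2μ) = 0.108999 / (2 × 3.2 × 10^-10) = 170.31 million years.

170.31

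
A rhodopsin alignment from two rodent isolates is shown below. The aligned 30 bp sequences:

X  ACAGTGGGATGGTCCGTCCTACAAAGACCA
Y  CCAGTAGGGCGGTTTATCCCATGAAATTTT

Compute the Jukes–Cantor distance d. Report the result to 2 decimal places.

0.82

The sequences differ at 15 of 30 sites, so p = 15/30 = 0.5.
d = −(3/4) ln(1 − 4p/3) = −0.75 ln(1 − 0.666667) = −0.75 ln(0.333333)
  = −0.75 × (-1.098613) = 0.823960 substitutions/site.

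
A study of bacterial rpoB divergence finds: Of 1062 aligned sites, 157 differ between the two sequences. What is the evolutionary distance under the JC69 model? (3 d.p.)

0.165

p = 157/1062 ≈ 0.147834.
d = −(3/4) ln(1 − 4p/3) = −0.75 ln(1 − 0.197112) = −0.75 ln(0.802888)
  = −0.75 × (-0.219540) = 0.164655 substitutions/site.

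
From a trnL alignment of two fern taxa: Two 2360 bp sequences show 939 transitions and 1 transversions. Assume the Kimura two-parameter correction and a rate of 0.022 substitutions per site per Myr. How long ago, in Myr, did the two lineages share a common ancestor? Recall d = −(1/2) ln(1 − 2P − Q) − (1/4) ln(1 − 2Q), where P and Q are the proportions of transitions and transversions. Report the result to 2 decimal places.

P = 939/2360 ≈ 0.397881 and Q = 1/2360 ≈ 0.000424.
Under the Kimura two-parameter model, d = −½ ln(1 − 2P − Q) − ¼ ln(1 − 2Q).
1 − 2P − Q = 0.203814, giving −½ ln(0.203814) = 0.795274.
1 − 2Q = 0.999152, giving −¼ ln(0.999152) = 0.000212.
d = 0.795274 + 0.000212 = 0.795486.
Under a molecular clock d = 2μt, so t = d/(2μ) = 0.795486 / (2 × 0.022) = 18.08 Myr.

18.08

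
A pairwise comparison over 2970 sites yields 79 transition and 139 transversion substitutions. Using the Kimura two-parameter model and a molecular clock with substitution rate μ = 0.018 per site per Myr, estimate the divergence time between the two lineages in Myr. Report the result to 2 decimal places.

P = 79/2970 ≈ 0.026599 and Q = 139/2970 ≈ 0.046801.
Under the Kimura two-parameter model, d = −½ ln(1 − 2P − Q) − ¼ ln(1 − 2Q).
1 − 2P − Q = 0.900001, giving −½ ln(0.900001) = 0.052680.
1 − 2Q = 0.906398, giving −¼ ln(0.906398) = 0.024569.
d = 0.052680 + 0.024569 = 0.077249.
Under a molecular clock d = 2μt, so t = d/(2μ) = 0.077249 / (2 × 0.018) = 2.15 Myr.

2.15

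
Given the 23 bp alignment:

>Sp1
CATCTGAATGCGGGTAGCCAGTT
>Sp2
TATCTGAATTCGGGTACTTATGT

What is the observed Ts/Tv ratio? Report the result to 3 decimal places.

Transitions are A↔G and C↔T; transversions are all other mismatches.
Transitions: 3. Transversions: 4.
R = 3/4 = 0.750.

0.750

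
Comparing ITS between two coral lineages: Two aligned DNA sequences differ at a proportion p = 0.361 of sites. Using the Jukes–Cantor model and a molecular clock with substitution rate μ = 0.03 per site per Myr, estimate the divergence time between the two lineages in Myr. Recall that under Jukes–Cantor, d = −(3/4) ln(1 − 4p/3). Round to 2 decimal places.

d = −(3/4) ln(1 − 4p/3) = −0.75 ln(1 − 0.481333) = −0.75 ln(0.518667)
  = −0.75 × (-0.656493) = 0.492370 substitutions/site.
Under a molecular clock d = 2μt, so t = d/(2μ) = 0.492370 / (2 × 0.03) = 8.21 Myr.

8.21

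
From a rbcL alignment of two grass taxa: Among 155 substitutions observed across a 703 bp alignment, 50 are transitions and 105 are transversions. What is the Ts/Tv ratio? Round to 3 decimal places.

R = 50/105 = 0.476190… ≈ 0.476 (to 3 d.p.).

0.476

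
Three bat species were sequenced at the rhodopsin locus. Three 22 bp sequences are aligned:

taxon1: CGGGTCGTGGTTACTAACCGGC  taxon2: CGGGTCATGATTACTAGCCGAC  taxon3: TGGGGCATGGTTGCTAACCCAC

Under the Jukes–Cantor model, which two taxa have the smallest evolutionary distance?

taxon1 and taxon2

taxon1–taxon2: 4/22 differ, p = 0.182, d = 0.208.
taxon1–taxon3: 6/22 differ, p = 0.273, d = 0.339.
taxon2–taxon3: 6/22 differ, p = 0.273, d = 0.339.
The smallest distance is between taxon1 and taxon2.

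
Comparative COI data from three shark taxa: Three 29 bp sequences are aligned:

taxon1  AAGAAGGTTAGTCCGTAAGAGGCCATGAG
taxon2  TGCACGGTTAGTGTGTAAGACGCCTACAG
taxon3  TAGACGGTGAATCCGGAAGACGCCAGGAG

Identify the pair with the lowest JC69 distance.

taxon1–taxon2: 10/29 differ, p = 0.345, d = 0.462.
taxon1–taxon3: 7/29 differ, p = 0.241, d = 0.291.
taxon2–taxon3: 10/29 differ, p = 0.345, d = 0.462.
The smallest distance is between taxon1 and taxon3.

taxon1 and taxon3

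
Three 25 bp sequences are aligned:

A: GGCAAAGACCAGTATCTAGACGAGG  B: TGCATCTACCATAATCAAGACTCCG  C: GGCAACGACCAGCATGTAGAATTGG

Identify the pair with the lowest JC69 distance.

A and C

A–B: 10/25 differ, p = 0.400, d = 0.572.
A–C: 6/25 differ, p = 0.240, d = 0.289.
B–C: 10/25 differ, p = 0.400, d = 0.572.
The smallest distance is between A and C.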